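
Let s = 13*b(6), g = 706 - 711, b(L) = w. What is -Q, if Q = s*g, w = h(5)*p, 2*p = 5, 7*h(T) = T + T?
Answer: 1625/7 ≈ 232.14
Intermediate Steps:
h(T) = 2*T/7 (h(T) = (T + T)/7 = (2*T)/7 = 2*T/7)
p = 5/2 (p = (1/2)*5 = 5/2 ≈ 2.5000)
w = 25/7 (w = ((2/7)*5)*(5/2) = (10/7)*(5/2) = 25/7 ≈ 3.5714)
b(L) = 25/7
g = -5
s = 325/7 (s = 13*(25/7) = 325/7 ≈ 46.429)
Q = -1625/7 (Q = (325/7)*(-5) = -1625/7 ≈ -232.14)
-Q = -1*(-1625/7) = 1625/7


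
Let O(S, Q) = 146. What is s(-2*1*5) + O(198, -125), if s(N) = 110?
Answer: 256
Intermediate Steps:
s(-2*1*5) + O(198, -125) = 110 + 146 = 256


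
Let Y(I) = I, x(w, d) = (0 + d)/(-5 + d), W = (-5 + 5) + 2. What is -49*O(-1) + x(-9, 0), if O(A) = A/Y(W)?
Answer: 49/2 ≈ 24.500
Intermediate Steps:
W = 2 (W = 0 + 2 = 2)
x(w, d) = d/(-5 + d)
O(A) = A/2
-49*O(-1) + x(-9, 0) = -49*(-1)/2 + 0/(-5 + 0) = -49*(-½) + 0/(-5) = 49/2 + 0*(-⅕) = 49/2 + 0 = 49/2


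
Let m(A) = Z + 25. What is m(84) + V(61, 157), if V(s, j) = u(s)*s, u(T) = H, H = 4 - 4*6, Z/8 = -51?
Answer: -1603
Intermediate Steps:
Z = -408 (Z = 8*(-51) = -408)
H = -20 (H = 4 - 24 = -20)
u(T) = -20
V(s, j) = -20*s
m(A) = -383 (m(A) = -408 + 25 = -383)
m(84) + V(61, 157) = -383 - 20*61 = -383 - 1220 = -1603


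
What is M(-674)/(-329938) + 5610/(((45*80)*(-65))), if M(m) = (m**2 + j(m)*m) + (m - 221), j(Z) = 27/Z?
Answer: -1799140403/1286758200 ≈ -1.3982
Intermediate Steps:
M(m) = -194 + m + m**2 (M(m) = (m**2 + (27/m)*m) + (m - 221) = (m**2 + 27) + (-221 + m) = (27 + m**2) + (-221 + m) = -194 + m + m**2)
M(-674)/(-329938) + 5610/(((45*80)*(-65))) = (-194 - 674 + (-674)**2)/(-329938) + 5610/(((45*80)*(-65))) = (-194 - 674 + 454276)*(-1/329938) + 5610/((3600*(-65))) = 453408*(-1/329938) + 5610/(-234000) = -226704/164969 + 5610*(-1/234000) = -226704/164969 - 187/7800 = -1799140403/1286758200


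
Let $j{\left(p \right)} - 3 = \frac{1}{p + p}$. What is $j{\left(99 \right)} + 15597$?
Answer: $\frac{3088801}{198} \approx 15600.0$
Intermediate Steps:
$j{\left(p \right)} = 3 + \frac{1}{2 p}$ ($j{\left(p \right)} = 3 + \frac{1}{p + p} = 3 + \frac{1}{2 p}$)
$j{\left(99 \right)} + 15597 = \left(3 + \frac{1}{2 \cdot 99}\right) + 15597 = \left(3 + \frac{1}{2} \cdot \frac{1}{99}\right) + 15597 = \left(3 + \frac{1}{198}\right) + 15597 = \frac{595}{198} + 15597 = \frac{3088801}{198}$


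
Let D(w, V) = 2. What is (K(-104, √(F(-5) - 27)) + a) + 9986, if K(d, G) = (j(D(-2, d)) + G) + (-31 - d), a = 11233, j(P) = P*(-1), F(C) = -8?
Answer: 21290 + I*√35 ≈ 21290.0 + 5.9161*I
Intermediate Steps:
j(P) = -P
K(d, G) = -33 + G - d (K(d, G) = (-1*2 + G) + (-31 - d) = (-2 + G) + (-31 - d) = -33 + G - d)
(K(-104, √(F(-5) - 27)) + a) + 9986 = ((-33 + √(-8 - 27) - 1*(-104)) + 11233) + 9986 = ((-33 + √(-35) + 104) + 11233) + 9986 = ((-33 + I*√35 + 104) + 11233) + 9986 = ((71 + I*√35) + 11233) + 9986 = (11304 + I*√35) + 9986 = 21290 + I*√35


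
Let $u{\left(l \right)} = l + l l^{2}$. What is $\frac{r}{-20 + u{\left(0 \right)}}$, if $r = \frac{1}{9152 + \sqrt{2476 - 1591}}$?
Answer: $- \frac{2288}{418791095} + \frac{\sqrt{885}}{1675164380} \approx -5.4456 \cdot 10^{-6}$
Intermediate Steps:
$u{\left(l \right)} = l + l^{3}$
$r = \frac{1}{9152 + \sqrt{885}} \approx 0.00010891$
$\frac{r}{-20 + u{\left(0 \right)}} = \frac{\frac{9152}{83758219} - \frac{\sqrt{885}}{83758219}}{-20 + \left(0 + 0^{3}\right)} = \frac{\frac{9152}{83758219} - \frac{\sqrt{885}}{83758219}}{-20 + \left(0 + 0\right)} = \frac{\frac{9152}{83758219} - \frac{\sqrt{885}}{83758219}}{-20 + 0} = \frac{\frac{9152}{83758219} - \frac{\sqrt{885}}{83758219}}{-20} = \left(\frac{9152}{83758219} - \frac{\sqrt{885}}{83758219}\right) \left(- \frac{1}{20}\right) = - \frac{2288}{418791095} + \frac{\sqrt{885}}{1675164380}$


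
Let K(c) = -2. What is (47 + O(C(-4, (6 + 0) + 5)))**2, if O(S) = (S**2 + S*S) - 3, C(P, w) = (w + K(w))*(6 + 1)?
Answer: 63712324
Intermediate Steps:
C(P, w) = -14 + 7*w (C(P, w) = (w - 2)*(6 + 1) = (-2 + w)*7 = -14 + 7*w)
O(S) = -3 + 2*S**2 (O(S) = (S**2 + S**2) - 3 = 2*S**2 - 3 = -3 + 2*S**2)
(47 + O(C(-4, (6 + 0) + 5)))**2 = (47 + (-3 + 2*(-14 + 7*((6 + 0) + 5))**2))**2 = (47 + (-3 + 2*(-14 + 7*(6 + 5))**2))**2 = (47 + (-3 + 2*(-14 + 7*11)**2))**2 = (47 + (-3 + 2*(-14 + 77)**2))**2 = (47 + (-3 + 2*63**2))**2 = (47 + (-3 + 2*3969))**2 = (47 + (-3 + 7938))**2 = (47 + 7935)**2 = 7982**2 = 63712324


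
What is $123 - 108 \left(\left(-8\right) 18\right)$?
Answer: $15675$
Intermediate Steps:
$123 - 108 \left(\left(-8\right) 18\right) = 123 - -15552 = 123 + 15552 = 15675$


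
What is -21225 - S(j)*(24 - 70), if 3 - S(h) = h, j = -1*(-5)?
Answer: -21317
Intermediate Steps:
j = 5
S(h) = 3 - h
-21225 - S(j)*(24 - 70) = -21225 - (3 - 1*5)*(24 - 70) = -21225 - (3 - 5)*(-46) = -21225 - (-2)*(-46) = -21225 - 1*92 = -21225 - 92 = -21317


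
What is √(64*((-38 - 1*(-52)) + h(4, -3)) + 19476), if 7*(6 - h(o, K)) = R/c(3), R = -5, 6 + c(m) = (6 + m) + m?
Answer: 2*√2289189/21 ≈ 144.10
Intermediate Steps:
c(m) = 2*m (c(m) = -6 + ((6 + m) + m) = -6 + (6 + 2*m) = 2*m)
h(o, K) = 257/42 (h(o, K) = 6 - (-5)/(7*(2*3)) = 6 - (-5)/(7*6) = 6 - ⅐*(-⅚) = 6 + 5/42 = 257/42)
√(64*((-38 - 1*(-52)) + h(4, -3)) + 19476) = √(64*((-38 - 1*(-52)) + 257/42) + 19476) = √(64*((-38 + 52) + 257/42) + 19476) = √(64*(14 + 257/42) + 19476) = √(64*(845/42) + 19476) = √(27040/21 + 19476) = √(436036/21) = 2*√2289189/21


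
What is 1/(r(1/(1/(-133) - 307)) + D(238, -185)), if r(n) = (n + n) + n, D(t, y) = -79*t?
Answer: -40832/767723663 ≈ -5.3186e-5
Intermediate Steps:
r(n) = 3*n (r(n) = 2*n + n = 3*n)
1/(r(1/(1/(-133) - 307)) + D(238, -185)) = 1/(3/(1/(-133) - 307) - 79*238) = 1/(3/(-1/133 - 307) - 18802) = 1/(3/(-40832/133) - 18802) = 1/(3*(-133/40832) - 18802) = 1/(-399/40832 - 18802) = 1/(-767723663/40832) = -40832/767723663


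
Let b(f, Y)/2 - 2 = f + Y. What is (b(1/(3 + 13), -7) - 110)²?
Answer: 919681/64 ≈ 14370.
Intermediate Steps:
b(f, Y) = 4 + 2*Y + 2*f (b(f, Y) = 4 + 2*(f + Y) = 4 + 2*(Y + f) = 4 + (2*Y + 2*f) = 4 + 2*Y + 2*f)
(b(1/(3 + 13), -7) - 110)² = ((4 + 2*(-7) + 2/(3 + 13)) - 110)² = ((4 - 14 + 2/16) - 110)² = ((4 - 14 + 2*(1/16)) - 110)² = ((4 - 14 + ⅛) - 110)² = (-79/8 - 110)² = (-959/8)² = 919681/64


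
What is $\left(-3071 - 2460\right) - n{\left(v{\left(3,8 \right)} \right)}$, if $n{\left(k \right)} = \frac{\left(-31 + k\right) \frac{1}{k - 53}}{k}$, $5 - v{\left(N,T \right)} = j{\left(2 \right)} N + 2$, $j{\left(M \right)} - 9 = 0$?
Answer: $- \frac{929203}{168} \approx -5531.0$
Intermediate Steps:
$j{\left(M \right)} = 9$ ($j{\left(M \right)} = 9 + 0 = 9$)
$v{\left(N,T \right)} = 3 - 9 N$ ($v{\left(N,T \right)} = 5 - \left(9 N + 2\right) = 5 - \left(2 + 9 N\right) = 3 - 9 N$)
$n{\left(k \right)} = \frac{-31 + k}{k \left(-53 + k\right)}$ ($n{\left(k \right)} = \frac{\left(-31 + k\right) \frac{1}{k + \left(-53 + 0\right)}}{k} = \frac{\left(-31 + k\right) \frac{1}{k - 53}}{k} = \frac{\left(-31 + k\right) \frac{1}{-53 + k}}{k} = \frac{\frac{1}{-53 + k} \left(-31 + k\right)}{k} = \frac{-31 + k}{k \left(-53 + k\right)}$)
$\left(-3071 - 2460\right) - n{\left(v{\left(3,8 \right)} \right)} = \left(-3071 - 2460\right) - \frac{-31 + \left(3 - 27\right)}{\left(3 - 27\right) \left(-53 + \left(3 - 27\right)\right)} = -5531 - \frac{-31 - 24}{\left(-24\right) \left(-53 - 24\right)} = -5531 - \left(- \frac{1}{24}\right) \frac{1}{-77} \left(-55\right) = -5531 - \left(- \frac{1}{24}\right) \left(- \frac{1}{77}\right) \left(-55\right) = -5531 - - \frac{5}{168} = -5531 + \frac{5}{168} = - \frac{929203}{168}$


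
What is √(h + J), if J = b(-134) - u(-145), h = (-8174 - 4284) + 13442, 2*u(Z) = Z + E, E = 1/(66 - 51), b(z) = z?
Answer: √207555/15 ≈ 30.372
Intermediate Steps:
E = 1/15 ≈ 0.066667
u(Z) = 1/30 + Z/2 (u(Z) = (Z + 1/15)/2 = (1/15 + Z)/2 = 1/30 + Z/2)
h = 984 (h = -12458 + 13442 = 984)
J = -923/15 (J = -134 - (1/30 + (½)*(-145)) = -134 - (1/30 - 145/2) = -134 - 1*(-1087/15) = -134 + 1087/15 = -923/15 ≈ -61.533)
√(h + J) = √(984 - 923/15) = √(13837/15) = √207555/15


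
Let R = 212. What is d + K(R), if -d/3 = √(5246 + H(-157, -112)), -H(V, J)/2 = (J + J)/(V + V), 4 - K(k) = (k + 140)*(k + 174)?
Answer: -135868 - 3*√129273486/157 ≈ -1.3609e+5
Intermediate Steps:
K(k) = 4 - (140 + k)*(174 + k) (K(k) = 4 - (k + 140)*(k + 174) = 4 - (140 + k)*(174 + k))
H(V, J) = -2*J/V (H(V, J) = -2*(J + J)/(V + V) = -2*2*J/(2*V) = -2*2*J*1/(2*V) = -2*J/V)
d = -3*√129273486/157 (d = -3*√(5246 - 2*(-112)/(-157)) = -3*√(5246 - 2*(-112)*(-1/157)) = -3*√(5246 - 224/157) = -3*√129273486/157 ≈ -217.26)
d + K(R) = -3*√129273486/157 + (-24356 - 1*212² - 314*212) = -3*√129273486/157 + (-24356 - 1*44944 - 66568) = -3*√129273486/157 + (-24356 - 44944 - 66568) = -3*√129273486/157 - 135868 = -135868 - 3*√129273486/157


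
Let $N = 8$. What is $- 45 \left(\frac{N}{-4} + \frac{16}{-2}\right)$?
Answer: $450$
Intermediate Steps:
$- 45 \left(\frac{N}{-4} + \frac{16}{-2}\right) = - 45 \left(\frac{8}{-4} + \frac{16}{-2}\right) = - 45 \left(8 \left(- \frac{1}{4}\right) + 16 \left(- \frac{1}{2}\right)\right) = - 45 \left(-2 - 8\right) = \left(-45\right) \left(-10\right) = 450$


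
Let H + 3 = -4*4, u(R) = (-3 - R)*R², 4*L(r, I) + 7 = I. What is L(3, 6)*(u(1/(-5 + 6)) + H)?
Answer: 23/4 ≈ 5.7500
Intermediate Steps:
L(r, I) = -7/4 + I/4
u(R) = R²*(-3 - R)
H = -19 (H = -3 - 4*4 = -3 - 2*8 = -3 - 16 = -19)
L(3, 6)*(u(1/(-5 + 6)) + H) = (-7/4 + (¼)*6)*((1/(-5 + 6))²*(-3 - 1/(-5 + 6)) - 19) = (-7/4 + 3/2)*((1/1)²*(-3 - 1/1) - 19) = -(1²*(-3 - 1*1) - 19)/4 = -(1*(-3 - 1) - 19)/4 = -(1*(-4) - 19)/4 = -(-4 - 19)/4 = -¼*(-23) = 23/4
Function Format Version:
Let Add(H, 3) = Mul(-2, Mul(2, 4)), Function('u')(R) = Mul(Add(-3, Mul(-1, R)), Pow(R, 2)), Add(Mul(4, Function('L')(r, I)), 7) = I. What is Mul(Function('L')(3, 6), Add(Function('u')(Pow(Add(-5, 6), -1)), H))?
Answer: Rational(23, 4) ≈ 5.7500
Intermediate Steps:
Function('L')(r, I) = Add(Rational(-7, 4), Mul(Rational(1, 4), I))
Function('u')(R) = Mul(Pow(R, 2), Add(-3, Mul(-1, R)))
H = -19 (H = Add(-3, Mul(-2, Mul(2, 4))) = Add(-3, Mul(-2, 8)) = Add(-3, -16) = -19)
Mul(Function('L')(3, 6), Add(Function('u')(Pow(Add(-5, 6), -1)), H)) = Mul(Add(Rational(-7, 4), Mul(Rational(1, 4), 6)), Add(Mul(Pow(Pow(Add(-5, 6), -1), 2), Add(-3, Mul(-1, Pow(Add(-5, 6), -1)))), -19)) = Mul(Add(Rational(-7, 4), Rational(3, 2)), Add(Mul(Pow(Pow(1, -1), 2), Add(-3, Mul(-1, Pow(1, -1)))), -19)) = Mul(Rational(-1, 4), Add(Mul(Pow(1, 2), Add(-3, Mul(-1, 1))), -19)) = Mul(Rational(-1, 4), Add(Mul(1, Add(-3, -1)), -19)) = Mul(Rational(-1, 4), Add(Mul(1, -4), -19)) = Mul(Rational(-1, 4), Add(-4, -19)) = Mul(Rational(-1, 4), -23) = Rational(23, 4)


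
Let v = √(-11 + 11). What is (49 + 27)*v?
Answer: 0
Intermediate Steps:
v = 0 (v = √0 = 0)
(49 + 27)*v = (49 + 27)*0 = 76*0 = 0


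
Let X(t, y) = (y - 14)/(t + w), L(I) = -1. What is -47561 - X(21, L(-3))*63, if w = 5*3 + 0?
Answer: -190139/4 ≈ -47535.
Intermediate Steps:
w = 15 (w = 15 + 0 = 15)
X(t, y) = (-14 + y)/(15 + t) (X(t, y) = (y - 14)/(t + 15) = (-14 + y)/(15 + t))
-47561 - X(21, L(-3))*63 = -47561 - (-14 - 1)/(15 + 21)*63 = -47561 - -15/36*63 = -47561 - (1/36)*(-15)*63 = -47561 - (-5)*63/12 = -47561 - 1*(-105/4) = -47561 + 105/4 = -190139/4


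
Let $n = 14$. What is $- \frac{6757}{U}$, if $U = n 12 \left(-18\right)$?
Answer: $\frac{6757}{3024} \approx 2.2345$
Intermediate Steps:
$U = -3024$ ($U = 14 \cdot 12 \left(-18\right) = 168 \left(-18\right) = -3024$)
$- \frac{6757}{U} = - \frac{6757}{-3024} = \left(-6757\right) \left(- \frac{1}{3024}\right) = \frac{6757}{3024}$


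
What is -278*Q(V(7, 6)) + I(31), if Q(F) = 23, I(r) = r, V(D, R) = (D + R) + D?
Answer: -6363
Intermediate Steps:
V(D, R) = R + 2*D
-278*Q(V(7, 6)) + I(31) = -278*23 + 31 = -6394 + 31 = -6363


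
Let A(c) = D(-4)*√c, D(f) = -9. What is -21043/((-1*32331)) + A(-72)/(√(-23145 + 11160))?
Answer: 21043/32331 - 18*√23970/3995 ≈ -0.046712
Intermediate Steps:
A(c) = -9*√c
-21043/((-1*32331)) + A(-72)/(√(-23145 + 11160)) = -21043/((-1*32331)) + (-54*I*√2)/(√(-23145 + 11160)) = -21043/(-32331) + (-54*I*√2)/(√(-11985)) = -21043*(-1/32331) + (-54*I*√2)/((I*√11985)) = 21043/32331 + (-54*I*√2)*(-I*√11985/11985) = 21043/32331 - 18*√23970/3995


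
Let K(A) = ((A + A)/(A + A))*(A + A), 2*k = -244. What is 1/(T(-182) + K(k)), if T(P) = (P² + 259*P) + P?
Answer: -1/14440 ≈ -6.9252e-5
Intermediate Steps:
k = -122 (k = (½)*(-244) = -122)
T(P) = P² + 260*P
K(A) = 2*A (K(A) = ((2*A)/((2*A)))*(2*A) = ((2*A)*(1/(2*A)))*(2*A) = 1*(2*A) = 2*A)
1/(T(-182) + K(k)) = 1/(-182*(260 - 182) + 2*(-122)) = 1/(-182*78 - 244) = 1/(-14196 - 244) = 1/(-14440) = -1/14440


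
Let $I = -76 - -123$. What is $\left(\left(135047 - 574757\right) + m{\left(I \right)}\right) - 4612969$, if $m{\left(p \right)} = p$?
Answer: $-5052632$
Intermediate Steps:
$I = 47$ ($I = -76 + 123 = 47$)
$\left(\left(135047 - 574757\right) + m{\left(I \right)}\right) - 4612969 = \left(\left(135047 - 574757\right) + 47\right) - 4612969 = \left(-439710 + 47\right) - 4612969 = -439663 - 4612969 = -5052632$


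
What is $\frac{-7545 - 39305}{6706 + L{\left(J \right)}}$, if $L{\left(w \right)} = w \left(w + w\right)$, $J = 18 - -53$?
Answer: $- \frac{23425}{8394} \approx -2.7907$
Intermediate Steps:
$J = 71$ ($J = 18 + 53 = 71$)
$L{\left(w \right)} = 2 w^{2}$ ($L{\left(w \right)} = w 2 w = 2 w^{2}$)
$\frac{-7545 - 39305}{6706 + L{\left(J \right)}} = \frac{-7545 - 39305}{6706 + 2 \cdot 71^{2}} = - \frac{46850}{6706 + 2 \cdot 5041} = - \frac{46850}{6706 + 10082} = - \frac{46850}{16788} = \left(-46850\right) \frac{1}{16788} = - \frac{23425}{8394}$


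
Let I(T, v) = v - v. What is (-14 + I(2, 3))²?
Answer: 196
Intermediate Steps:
I(T, v) = 0
(-14 + I(2, 3))² = (-14 + 0)² = (-14)² = 196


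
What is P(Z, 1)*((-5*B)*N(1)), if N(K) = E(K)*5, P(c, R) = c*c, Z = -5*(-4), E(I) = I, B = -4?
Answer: 40000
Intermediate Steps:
Z = 20
P(c, R) = c²
N(K) = 5*K (N(K) = K*5 = 5*K)
P(Z, 1)*((-5*B)*N(1)) = 20²*((-5*(-4))*(5*1)) = 400*(20*5) = 400*100 = 40000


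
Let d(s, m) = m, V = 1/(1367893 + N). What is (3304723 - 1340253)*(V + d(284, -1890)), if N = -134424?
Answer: -4579683277788230/1233469 ≈ -3.7128e+9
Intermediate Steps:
V = 1/1233469 (V = 1/(1367893 - 134424) = 1/1233469 ≈ 8.1072e-7)
(3304723 - 1340253)*(V + d(284, -1890)) = (3304723 - 1340253)*(1/1233469 - 1890) = 1964470*(-2331256409/1233469) = -4579683277788230/1233469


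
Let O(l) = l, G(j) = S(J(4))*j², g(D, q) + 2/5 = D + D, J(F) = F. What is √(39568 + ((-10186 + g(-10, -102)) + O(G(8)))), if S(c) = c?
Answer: 2*√185110/5 ≈ 172.10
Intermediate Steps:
g(D, q) = -⅖ + 2*D (g(D, q) = -⅖ + (D + D) = -⅖ + 2*D)
G(j) = 4*j²
√(39568 + ((-10186 + g(-10, -102)) + O(G(8)))) = √(39568 + ((-10186 + (-⅖ + 2*(-10))) + 4*8²)) = √(39568 + ((-10186 + (-⅖ - 20)) + 4*64)) = √(39568 + ((-10186 - 102/5) + 256)) = √(39568 + (-51032/5 + 256)) = √(39568 - 49752/5) = √(148088/5) = 2*√185110/5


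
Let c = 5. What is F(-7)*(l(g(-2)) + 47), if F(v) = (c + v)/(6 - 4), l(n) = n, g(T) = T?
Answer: -45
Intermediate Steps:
F(v) = 5/2 + v/2 (F(v) = (5 + v)/(6 - 4) = (5 + v)/2 = (5 + v)*(½) = 5/2 + v/2)
F(-7)*(l(g(-2)) + 47) = (5/2 + (½)*(-7))*(-2 + 47) = (5/2 - 7/2)*45 = -1*45 = -45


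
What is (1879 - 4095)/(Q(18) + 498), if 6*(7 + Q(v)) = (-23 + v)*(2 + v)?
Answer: -6648/1423 ≈ -4.6718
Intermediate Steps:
Q(v) = -7 + (-23 + v)*(2 + v)/6 (Q(v) = -7 + ((-23 + v)*(2 + v))/6 = -7 + (-23 + v)*(2 + v)/6)
(1879 - 4095)/(Q(18) + 498) = (1879 - 4095)/((-44/3 - 7/2*18 + (⅙)*18²) + 498) = -2216/((-44/3 - 63 + (⅙)*324) + 498) = -2216/((-44/3 - 63 + 54) + 498) = -2216/(-71/3 + 498) = -2216/1423/3 = -2216*3/1423 = -6648/1423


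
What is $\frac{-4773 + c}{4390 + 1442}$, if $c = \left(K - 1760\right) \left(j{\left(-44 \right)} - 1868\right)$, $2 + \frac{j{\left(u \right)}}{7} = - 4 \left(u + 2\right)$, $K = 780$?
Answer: $\frac{687107}{5832} \approx 117.82$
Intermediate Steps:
$j{\left(u \right)} = -70 - 28 u$ ($j{\left(u \right)} = -14 + 7 \left(- 4 \left(u + 2\right)\right) = -14 + 7 \left(- 4 \left(2 + u\right)\right) = -14 + 7 \left(-8 - 4 u\right) = -14 - \left(56 + 28 u\right) = -70 - 28 u$)
$c = 691880$ ($c = \left(780 - 1760\right) \left(\left(-70 - -1232\right) - 1868\right) = - 980 \left(\left(-70 + 1232\right) - 1868\right) = - 980 \left(1162 - 1868\right) = \left(-980\right) \left(-706\right) = 691880$)
$\frac{-4773 + c}{4390 + 1442} = \frac{-4773 + 691880}{4390 + 1442} = \frac{687107}{5832}$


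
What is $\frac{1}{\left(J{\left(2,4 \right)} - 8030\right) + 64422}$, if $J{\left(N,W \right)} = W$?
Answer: $\frac{1}{56396} \approx 1.7732 \cdot 10^{-5}$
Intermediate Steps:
$\frac{1}{\left(J{\left(2,4 \right)} - 8030\right) + 64422} = \frac{1}{\left(4 - 8030\right) + 64422} = \frac{1}{-8026 + 64422} = \frac{1}{56396}$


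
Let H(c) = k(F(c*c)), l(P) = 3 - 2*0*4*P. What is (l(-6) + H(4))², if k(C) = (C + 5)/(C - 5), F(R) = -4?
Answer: 676/81 ≈ 8.3457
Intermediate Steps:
k(C) = (5 + C)/(-5 + C)
l(P) = 3 (l(P) = 3 - 0*P = 3 - 2*0 = 3 + 0 = 3)
H(c) = -⅑ (H(c) = (5 - 4)/(-5 - 4) = 1/(-9) = -⅑*1 = -⅑)
(l(-6) + H(4))² = (3 - ⅑)² = (26/9)² = 676/81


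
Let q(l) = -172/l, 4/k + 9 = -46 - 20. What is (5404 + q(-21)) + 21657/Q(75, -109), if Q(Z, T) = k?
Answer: -33655151/84 ≈ -4.0066e+5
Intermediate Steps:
k = -4/75 (k = 4/(-9 + (-46 - 20)) = 4/(-9 - 66) = 4/(-75) = 4*(-1/75) = -4/75 ≈ -0.053333)
Q(Z, T) = -4/75
(5404 + q(-21)) + 21657/Q(75, -109) = (5404 - 172/(-21)) + 21657/(-4/75) = (5404 - 172*(-1/21)) + 21657*(-75/4) = (5404 + 172/21) - 1624275/4 = 113656/21 - 1624275/4 = -33655151/84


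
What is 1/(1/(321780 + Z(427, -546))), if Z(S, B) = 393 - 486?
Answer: 321687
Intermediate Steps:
Z(S, B) = -93
1/(1/(321780 + Z(427, -546))) = 1/(1/(321780 - 93)) = 1/(1/321687) = 321687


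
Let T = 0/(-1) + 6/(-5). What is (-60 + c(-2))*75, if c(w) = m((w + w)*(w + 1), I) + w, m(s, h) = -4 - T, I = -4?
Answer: -4860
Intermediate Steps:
T = -6/5 (T = 0*(-1) + 6*(-⅕) = 0 - 6/5 = -6/5 ≈ -1.2000)
m(s, h) = -14/5 (m(s, h) = -4 - 1*(-6/5) = -4 + 6/5 = -14/5)
c(w) = -14/5 + w
(-60 + c(-2))*75 = (-60 + (-14/5 - 2))*75 = (-60 - 24/5)*75 = -324/5*75 = -4860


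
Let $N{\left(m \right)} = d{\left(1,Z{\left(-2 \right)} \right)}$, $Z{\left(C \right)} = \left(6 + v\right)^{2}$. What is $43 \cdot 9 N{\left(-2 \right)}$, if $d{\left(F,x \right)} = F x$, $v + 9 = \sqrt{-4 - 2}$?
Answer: $1161 - 2322 i \sqrt{6} \approx 1161.0 - 5687.7 i$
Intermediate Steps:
$v = -9 + i \sqrt{6}$ ($v = -9 + \sqrt{-4 - 2} = -9 + \sqrt{-6} = -9 + i \sqrt{6} \approx -9.0 + 2.4495 i$)
$Z{\left(C \right)} = \left(-3 + i \sqrt{6}\right)^{2}$ ($Z{\left(C \right)} = \left(6 - \left(9 - i \sqrt{6}\right)\right)^{2} = \left(-3 + i \sqrt{6}\right)^{2}$)
$N{\left(m \right)} = \left(-3 + i \sqrt{6}\right)^{2}$ ($N{\left(m \right)} = 1 \left(-3 + i \sqrt{6}\right)^{2} = \left(-3 + i \sqrt{6}\right)^{2}$)
$43 \cdot 9 N{\left(-2 \right)} = 43 \cdot 9 \left(-3 + i \sqrt{6}\right)^{2} = 387 \left(-3 + i \sqrt{6}\right)^{2}$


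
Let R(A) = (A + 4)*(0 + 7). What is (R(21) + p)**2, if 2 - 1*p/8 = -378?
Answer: 10336225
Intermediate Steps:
R(A) = 28 + 7*A (R(A) = (4 + A)*7 = 28 + 7*A)
p = 3040 (p = 16 - 8*(-378) = 16 + 3024 = 3040)
(R(21) + p)**2 = ((28 + 7*21) + 3040)**2 = ((28 + 147) + 3040)**2 = (175 + 3040)**2 = 3215**2 = 10336225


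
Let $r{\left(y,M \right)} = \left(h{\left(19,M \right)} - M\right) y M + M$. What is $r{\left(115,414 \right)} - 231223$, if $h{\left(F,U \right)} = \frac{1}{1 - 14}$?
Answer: $- \frac{259285147}{13} \approx -1.9945 \cdot 10^{7}$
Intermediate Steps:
$h{\left(F,U \right)} = - \frac{1}{13}$ ($h{\left(F,U \right)} = \frac{1}{-13} = - \frac{1}{13}$)
$r{\left(y,M \right)} = M + M y \left(- \frac{1}{13} - M\right)$ ($r{\left(y,M \right)} = \left(- \frac{1}{13} - M\right) y M + M = y \left(- \frac{1}{13} - M\right) M + M = M y \left(- \frac{1}{13} - M\right) + M = M + M y \left(- \frac{1}{13} - M\right)$)
$r{\left(115,414 \right)} - 231223 = \frac{1}{13} \cdot 414 \left(13 - 115 - 5382 \cdot 115\right) - 231223 = \frac{1}{13} \cdot 414 \left(13 - 115 - 618930\right) - 231223 = \frac{1}{13} \cdot 414 \left(-619032\right) - 231223 = - \frac{256279248}{13} - 231223 = - \frac{259285147}{13}$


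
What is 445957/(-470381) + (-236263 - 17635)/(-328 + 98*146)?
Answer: -62831636999/3287963190 ≈ -19.110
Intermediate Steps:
445957/(-470381) + (-236263 - 17635)/(-328 + 98*146) = 445957*(-1/470381) - 253898/(-328 + 14308) = -445957/470381 - 253898/13980 = -445957/470381 - 253898*1/13980 = -445957/470381 - 126949/6990 = -62831636999/3287963190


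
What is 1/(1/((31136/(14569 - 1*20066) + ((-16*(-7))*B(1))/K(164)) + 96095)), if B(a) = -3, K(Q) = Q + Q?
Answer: 21656095365/225377 ≈ 96088.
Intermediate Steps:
K(Q) = 2*Q
1/(1/((31136/(14569 - 1*20066) + ((-16*(-7))*B(1))/K(164)) + 96095)) = 1/(1/((31136/(14569 - 1*20066) + (-16*(-7)*(-3))/((2*164))) + 96095)) = 1/(1/((31136/(14569 - 20066) + (112*(-3))/328) + 96095)) = 1/(1/((31136/(-5497) - 336*1/328) + 96095)) = 1/(1/((31136*(-1/5497) - 42/41) + 96095)) = 1/(1/((-31136/5497 - 42/41) + 96095)) = 1/(1/(-1507450/225377 + 96095)) = 1/(1/(21656095365/225377)) = 1/(225377/21656095365) = 21656095365/225377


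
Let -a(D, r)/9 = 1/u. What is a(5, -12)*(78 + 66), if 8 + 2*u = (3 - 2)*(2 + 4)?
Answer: 1296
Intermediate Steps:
u = -1 (u = -4 + ((3 - 2)*(2 + 4))/2 = -4 + (1*6)/2 = -4 + (½)*6 = -4 + 3 = -1)
a(D, r) = 9 (a(D, r) = -9/(-1) = -9*(-1) = 9)
a(5, -12)*(78 + 66) = 9*(78 + 66) = 9*144 = 1296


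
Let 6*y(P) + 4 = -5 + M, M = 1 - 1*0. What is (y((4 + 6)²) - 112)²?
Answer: 115600/9 ≈ 12844.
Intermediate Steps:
M = 1 (M = 1 + 0 = 1)
y(P) = -4/3 (y(P) = -⅔ + (-5 + 1)/6 = -⅔ + (⅙)*(-4) = -⅔ - ⅔ = -4/3)
(y((4 + 6)²) - 112)² = (-4/3 - 112)² = (-340/3)² = 115600/9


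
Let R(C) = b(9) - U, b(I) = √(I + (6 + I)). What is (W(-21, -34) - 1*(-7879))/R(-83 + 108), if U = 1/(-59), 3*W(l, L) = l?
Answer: -464448/83543 + 54804864*√6/83543 ≈ 1601.3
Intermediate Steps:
W(l, L) = l/3
U = -1/59 ≈ -0.016949
b(I) = √(6 + 2*I)
R(C) = 1/59 + 2*√6 (R(C) = √(6 + 2*9) - 1*(-1/59) = √(6 + 18) + 1/59 = √24 + 1/59 = 2*√6 + 1/59 = 1/59 + 2*√6)
(W(-21, -34) - 1*(-7879))/R(-83 + 108) = ((⅓)*(-21) - 1*(-7879))/(1/59 + 2*√6) = (-7 + 7879)/(1/59 + 2*√6) = 7872/(1/59 + 2*√6)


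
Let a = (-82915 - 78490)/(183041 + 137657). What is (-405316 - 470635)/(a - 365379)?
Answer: 280915733798/117176475947 ≈ 2.3974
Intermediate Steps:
a = -161405/320698 ≈ -0.50329
(-405316 - 470635)/(a - 365379) = (-405316 - 470635)/(-161405/320698 - 365379) = -875951/(-117176475947/320698) = -875951*(-320698/117176475947) = 280915733798/117176475947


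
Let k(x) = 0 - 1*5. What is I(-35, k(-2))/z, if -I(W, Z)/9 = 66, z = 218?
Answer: -297/109 ≈ -2.7248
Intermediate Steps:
k(x) = -5 (k(x) = 0 - 5 = -5)
I(W, Z) = -594 (I(W, Z) = -9*66 = -594)
I(-35, k(-2))/z = -594/218 = -594*1/218 = -297/109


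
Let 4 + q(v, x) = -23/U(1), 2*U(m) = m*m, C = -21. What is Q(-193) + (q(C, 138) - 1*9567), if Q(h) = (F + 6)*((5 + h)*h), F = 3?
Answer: 316939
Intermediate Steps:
U(m) = m²/2 (U(m) = (m*m)/2 = m²/2)
q(v, x) = -50 (q(v, x) = -4 - 23/((½)*1²) = -4 - 23/((½)*1) = -4 - 23/½ = -4 - 23*2 = -4 - 46 = -50)
Q(h) = 9*h*(5 + h) (Q(h) = (3 + 6)*((5 + h)*h) = 9*(h*(5 + h)) = 9*h*(5 + h))
Q(-193) + (q(C, 138) - 1*9567) = 9*(-193)*(5 - 193) + (-50 - 1*9567) = 9*(-193)*(-188) + (-50 - 9567) = 326556 - 9617 = 316939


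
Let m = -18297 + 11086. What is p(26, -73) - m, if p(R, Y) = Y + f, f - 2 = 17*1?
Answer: 7157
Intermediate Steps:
m = -7211
f = 19 (f = 2 + 17*1 = 2 + 17 = 19)
p(R, Y) = 19 + Y (p(R, Y) = Y + 19 = 19 + Y)
p(26, -73) - m = (19 - 73) - 1*(-7211) = -54 + 7211 = 7157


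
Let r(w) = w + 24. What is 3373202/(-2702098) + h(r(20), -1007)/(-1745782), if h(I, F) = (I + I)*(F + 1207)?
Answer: -212015437813/168474073237 ≈ -1.2584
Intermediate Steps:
r(w) = 24 + w
h(I, F) = 2*I*(1207 + F) (h(I, F) = (2*I)*(1207 + F) = 2*I*(1207 + F))
3373202/(-2702098) + h(r(20), -1007)/(-1745782) = 3373202/(-2702098) + (2*(24 + 20)*(1207 - 1007))/(-1745782) = 3373202*(-1/2702098) + (2*44*200)*(-1/1745782) = -240943/193007 + 17600*(-1/1745782) = -240943/193007 - 8800/872891 = -212015437813/168474073237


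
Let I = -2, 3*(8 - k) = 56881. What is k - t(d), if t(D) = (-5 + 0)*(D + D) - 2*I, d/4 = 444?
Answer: -3589/3 ≈ -1196.3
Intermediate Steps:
k = -56857/3 (k = 8 - ⅓*56881 = 8 - 56881/3 = -56857/3 ≈ -18952.)
d = 1776 (d = 4*444 = 1776)
t(D) = 4 - 10*D (t(D) = (-5 + 0)*(D + D) - 2*(-2) = -10*D + 4 = 4 - 10*D)
k - t(d) = -56857/3 - (4 - 10*1776) = -56857/3 - (4 - 17760) = -56857/3 - 1*(-17756) = -56857/3 + 17756 = -3589/3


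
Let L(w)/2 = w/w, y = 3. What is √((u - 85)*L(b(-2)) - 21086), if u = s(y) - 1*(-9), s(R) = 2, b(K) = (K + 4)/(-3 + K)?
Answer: I*√21234 ≈ 145.72*I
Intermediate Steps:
b(K) = (4 + K)/(-3 + K)
u = 11 (u = 2 - 1*(-9) = 2 + 9 = 11)
L(w) = 2 (L(w) = 2*(w/w) = 2*1 = 2)
√((u - 85)*L(b(-2)) - 21086) = √((11 - 85)*2 - 21086) = √(-74*2 - 21086) = √(-148 - 21086) = √(-21234) = I*√21234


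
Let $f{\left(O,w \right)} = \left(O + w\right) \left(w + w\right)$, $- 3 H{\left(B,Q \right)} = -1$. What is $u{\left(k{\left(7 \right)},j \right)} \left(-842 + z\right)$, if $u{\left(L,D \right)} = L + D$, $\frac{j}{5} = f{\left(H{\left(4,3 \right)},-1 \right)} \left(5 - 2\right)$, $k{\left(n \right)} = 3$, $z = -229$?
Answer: $-24633$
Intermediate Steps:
$H{\left(B,Q \right)} = \frac{1}{3}$ ($H{\left(B,Q \right)} = \left(- \frac{1}{3}\right) \left(-1\right) = \frac{1}{3}$)
$f{\left(O,w \right)} = 2 w \left(O + w\right)$ ($f{\left(O,w \right)} = \left(O + w\right) 2 w = 2 w \left(O + w\right)$)
$j = 20$ ($j = 5 \cdot 2 \left(-1\right) \left(\frac{1}{3} - 1\right) \left(5 - 2\right) = 5 \cdot 2 \left(-1\right) \left(- \frac{2}{3}\right) 3 = 5 \cdot \frac{4}{3} \cdot 3 = 5 \cdot 4 = 20$)
$u{\left(L,D \right)} = D + L$
$u{\left(k{\left(7 \right)},j \right)} \left(-842 + z\right) = \left(20 + 3\right) \left(-842 - 229\right) = 23 \left(-1071\right) = -24633$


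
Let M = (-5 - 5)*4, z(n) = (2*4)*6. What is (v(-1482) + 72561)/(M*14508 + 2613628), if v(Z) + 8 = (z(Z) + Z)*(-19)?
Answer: 99799/2033308 ≈ 0.049082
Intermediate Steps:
z(n) = 48 (z(n) = 8*6 = 48)
M = -40 (M = -10*4 = -40)
v(Z) = -920 - 19*Z (v(Z) = -8 + (48 + Z)*(-19) = -8 + (-912 - 19*Z) = -920 - 19*Z)
(v(-1482) + 72561)/(M*14508 + 2613628) = ((-920 - 19*(-1482)) + 72561)/(-40*14508 + 2613628) = ((-920 + 28158) + 72561)/(-580320 + 2613628) = (27238 + 72561)/2033308 = 99799*(1/2033308) = 99799/2033308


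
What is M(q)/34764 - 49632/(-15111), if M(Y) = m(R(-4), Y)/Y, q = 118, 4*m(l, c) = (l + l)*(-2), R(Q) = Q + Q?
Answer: 2827751791/860939151 ≈ 3.2845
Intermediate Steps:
R(Q) = 2*Q
m(l, c) = -l (m(l, c) = ((l + l)*(-2))/4 = ((2*l)*(-2))/4 = (-4*l)/4 = -l)
M(Y) = 8/Y (M(Y) = (-2*(-4))/Y = (-1*(-8))/Y = 8/Y)
M(q)/34764 - 49632/(-15111) = (8/118)/34764 - 49632/(-15111) = (8*(1/118))*(1/34764) - 49632*(-1/15111) = (4/59)*(1/34764) + 16544/5037 = 1/512769 + 16544/5037 = 2827751791/860939151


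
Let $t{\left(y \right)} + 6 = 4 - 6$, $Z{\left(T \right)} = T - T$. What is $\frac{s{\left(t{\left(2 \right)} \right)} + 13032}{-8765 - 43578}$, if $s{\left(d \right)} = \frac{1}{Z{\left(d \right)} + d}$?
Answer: $- \frac{104255}{418744} \approx -0.24897$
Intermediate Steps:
$Z{\left(T \right)} = 0$
$t{\left(y \right)} = -8$ ($t{\left(y \right)} = -6 + \left(4 - 6\right) = -6 - 2 = -8$)
$s{\left(d \right)} = \frac{1}{d}$ ($s{\left(d \right)} = \frac{1}{0 + d} = \frac{1}{d}$)
$\frac{s{\left(t{\left(2 \right)} \right)} + 13032}{-8765 - 43578} = \frac{\frac{1}{-8} + 13032}{-8765 - 43578} = \frac{- \frac{1}{8} + 13032}{-52343} = \frac{104255}{8} \left(- \frac{1}{52343}\right) = - \frac{104255}{418744}$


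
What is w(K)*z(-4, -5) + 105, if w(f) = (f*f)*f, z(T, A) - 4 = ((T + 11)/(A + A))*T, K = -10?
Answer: -6695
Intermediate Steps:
z(T, A) = 4 + T*(11 + T)/(2*A) (z(T, A) = 4 + ((T + 11)/(A + A))*T = 4 + ((11 + T)/((2*A)))*T = 4 + ((11 + T)*(1/(2*A)))*T = 4 + ((11 + T)/(2*A))*T = 4 + T*(11 + T)/(2*A))
w(f) = f³ (w(f) = f²*f = f³)
w(K)*z(-4, -5) + 105 = (-10)³*((½)*((-4)² + 8*(-5) + 11*(-4))/(-5)) + 105 = -500*(-1)*(16 - 40 - 44)/5 + 105 = -500*(-1)*(-68)/5 + 105 = -1000*34/5 + 105 = -6800 + 105 = -6695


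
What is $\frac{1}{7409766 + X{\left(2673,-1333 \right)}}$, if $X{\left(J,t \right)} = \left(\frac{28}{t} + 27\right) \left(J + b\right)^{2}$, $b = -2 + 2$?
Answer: $\frac{1333}{266830299705} \approx 4.9957 \cdot 10^{-9}$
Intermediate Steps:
$b = 0$
$X{\left(J,t \right)} = J^{2} \left(27 + \frac{28}{t}\right)$ ($X{\left(J,t \right)} = \left(\frac{28}{t} + 27\right) \left(J + 0\right)^{2} = \left(27 + \frac{28}{t}\right) J^{2} = J^{2} \left(27 + \frac{28}{t}\right)$)
$\frac{1}{7409766 + X{\left(2673,-1333 \right)}} = \frac{1}{7409766 + \frac{2673^{2} \left(28 + 27 \left(-1333\right)\right)}{-1333}} = \frac{1}{7409766 + 7144929 \left(- \frac{1}{1333}\right) \left(28 - 35991\right)} = \frac{1}{7409766 + 7144929 \left(- \frac{1}{1333}\right) \left(-35963\right)} = \frac{1}{7409766 + \frac{256953081627}{1333}} = \frac{1}{\frac{266830299705}{1333}} = \frac{1333}{266830299705}$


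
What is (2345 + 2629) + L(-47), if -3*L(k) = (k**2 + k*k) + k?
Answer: 3517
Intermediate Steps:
L(k) = -2*k**2/3 - k/3 (L(k) = -((k**2 + k*k) + k)/3 = -((k**2 + k**2) + k)/3 = -(2*k**2 + k)/3 = -(k + 2*k**2)/3 = -2*k**2/3 - k/3)
(2345 + 2629) + L(-47) = (2345 + 2629) - 1/3*(-47)*(1 + 2*(-47)) = 4974 - 1/3*(-47)*(1 - 94) = 4974 - 1/3*(-47)*(-93) = 4974 - 1457 = 3517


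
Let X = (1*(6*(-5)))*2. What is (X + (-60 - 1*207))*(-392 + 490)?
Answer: -32046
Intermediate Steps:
X = -60 (X = (1*(-30))*2 = -30*2 = -60)
(X + (-60 - 1*207))*(-392 + 490) = (-60 + (-60 - 1*207))*(-392 + 490) = (-60 + (-60 - 207))*98 = (-60 - 267)*98 = -327*98 = -32046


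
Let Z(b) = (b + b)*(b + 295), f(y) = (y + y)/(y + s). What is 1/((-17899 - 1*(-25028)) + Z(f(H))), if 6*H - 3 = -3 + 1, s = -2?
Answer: 121/849637 ≈ 0.00014241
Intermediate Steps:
H = 1/6 (H = 1/2 + (-3 + 1)/6 = 1/2 + (1/6)*(-2) = 1/2 - 1/3 = 1/6 ≈ 0.16667)
f(y) = 2*y/(-2 + y) (f(y) = (y + y)/(y - 2) = (2*y)/(-2 + y) = 2*y/(-2 + y))
Z(b) = 2*b*(295 + b) (Z(b) = (2*b)*(295 + b) = 2*b*(295 + b))
1/((-17899 - 1*(-25028)) + Z(f(H))) = 1/((-17899 - 1*(-25028)) + 2*(2*(1/6)/(-2 + 1/6))*(295 + 2*(1/6)/(-2 + 1/6))) = 1/((-17899 + 25028) + 2*(2*(1/6)/(-11/6))*(295 + 2*(1/6)/(-11/6))) = 1/(7129 + 2*(2*(1/6)*(-6/11))*(295 + 2*(1/6)*(-6/11))) = 1/(7129 + 2*(-2/11)*(295 - 2/11)) = 1/(7129 + 2*(-2/11)*(3243/11)) = 1/(7129 - 12972/121) = 1/(849637/121) = 121/849637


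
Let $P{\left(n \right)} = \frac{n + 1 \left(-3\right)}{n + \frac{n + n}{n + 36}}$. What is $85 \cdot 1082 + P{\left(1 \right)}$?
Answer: $\frac{3586756}{39} \approx 91968.0$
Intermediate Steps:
$P{\left(n \right)} = \frac{-3 + n}{n + \frac{2 n}{36 + n}}$ ($P{\left(n \right)} = \frac{n - 3}{n + \frac{2 n}{36 + n}} = \frac{-3 + n}{n + \frac{2 n}{36 + n}}$)
$85 \cdot 1082 + P{\left(1 \right)} = 85 \cdot 1082 + \frac{-108 + 1^{2} + 33 \cdot 1}{1 \left(38 + 1\right)} = 91970 + 1 \cdot \frac{1}{39} \left(-108 + 1 + 33\right) = 91970 + 1 \cdot \frac{1}{39} \left(-74\right) = 91970 - \frac{74}{39} = \frac{3586756}{39}$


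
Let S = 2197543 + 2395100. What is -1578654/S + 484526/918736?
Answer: 1677248227/9132957704 ≈ 0.18365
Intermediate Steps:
S = 4592643
-1578654/S + 484526/918736 = -1578654/4592643 + 484526/918736 = -1578654*1/4592643 + 484526*(1/918736) = -47838/139171 + 34609/65624 = 1677248227/9132957704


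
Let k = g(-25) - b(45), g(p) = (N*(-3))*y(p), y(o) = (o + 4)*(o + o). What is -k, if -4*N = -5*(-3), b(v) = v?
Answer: -23535/2 ≈ -11768.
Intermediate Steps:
N = -15/4 (N = -(-5)*(-3)/4 = -¼*15 = -15/4 ≈ -3.7500)
y(o) = 2*o*(4 + o) (y(o) = (4 + o)*(2*o) = 2*o*(4 + o))
g(p) = 45*p*(4 + p)/2 (g(p) = (-15/4*(-3))*(2*p*(4 + p)) = 45*(2*p*(4 + p))/4 = 45*p*(4 + p)/2)
k = 23535/2 (k = (45/2)*(-25)*(4 - 25) - 1*45 = (45/2)*(-25)*(-21) - 45 = 23625/2 - 45 = 23535/2 ≈ 11768.)
-k = -1*23535/2 = -23535/2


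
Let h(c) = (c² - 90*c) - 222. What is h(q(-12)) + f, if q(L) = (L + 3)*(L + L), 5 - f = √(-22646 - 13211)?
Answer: 26999 - I*√35857 ≈ 26999.0 - 189.36*I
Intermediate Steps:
f = 5 - I*√35857 (f = 5 - √(-22646 - 13211) = 5 - √(-35857) = 5 - I*√35857 ≈ 5.0 - 189.36*I)
q(L) = 2*L*(3 + L) (q(L) = (3 + L)*(2*L) = 2*L*(3 + L))
h(c) = -222 + c² - 90*c
h(q(-12)) + f = (-222 + (2*(-12)*(3 - 12))² - 180*(-12)*(3 - 12)) + (5 - I*√35857) = (-222 + (2*(-12)*(-9))² - 180*(-12)*(-9)) + (5 - I*√35857) = (-222 + 216² - 90*216) + (5 - I*√35857) = (-222 + 46656 - 19440) + (5 - I*√35857) = 26994 + (5 - I*√35857) = 26999 - I*√35857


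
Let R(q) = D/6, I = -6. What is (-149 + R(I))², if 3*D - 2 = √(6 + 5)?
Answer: (2680 - √11)²/324 ≈ 22113.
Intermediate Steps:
D = ⅔ + √11/3 (D = ⅔ + √(6 + 5)/3 = ⅔ + √11/3 ≈ 1.7722)
R(q) = ⅑ + √11/18 (R(q) = (⅔ + √11/3)/6 = (⅔ + √11/3)*(⅙) = ⅑ + √11/18)
(-149 + R(I))² = (-149 + (⅑ + √11/18))² = (-1340/9 + √11/18)²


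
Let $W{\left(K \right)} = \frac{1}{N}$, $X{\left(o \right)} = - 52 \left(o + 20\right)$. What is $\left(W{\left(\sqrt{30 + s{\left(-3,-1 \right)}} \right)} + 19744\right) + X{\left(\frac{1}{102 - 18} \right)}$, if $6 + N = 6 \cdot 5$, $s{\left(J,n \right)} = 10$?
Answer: $\frac{3142175}{168} \approx 18703.0$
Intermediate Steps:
$X{\left(o \right)} = -1040 - 52 o$ ($X{\left(o \right)} = - 52 \left(20 + o\right) = -1040 - 52 o$)
$N = 24$ ($N = -6 + 6 \cdot 5 = -6 + 30 = 24$)
$W{\left(K \right)} = \frac{1}{24}$
$\left(W{\left(\sqrt{30 + s{\left(-3,-1 \right)}} \right)} + 19744\right) + X{\left(\frac{1}{102 - 18} \right)} = \left(\frac{1}{24} + 19744\right) - \left(1040 + \frac{52}{102 - 18}\right) = \frac{473857}{24} - \left(1040 + \frac{52}{84}\right) = \frac{473857}{24} - \frac{21853}{21} = \frac{3142175}{168}$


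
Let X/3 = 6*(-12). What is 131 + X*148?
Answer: -31837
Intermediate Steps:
X = -216 (X = 3*(6*(-12)) = 3*(-72) = -216)
131 + X*148 = 131 - 216*148 = 131 - 31968 = -31837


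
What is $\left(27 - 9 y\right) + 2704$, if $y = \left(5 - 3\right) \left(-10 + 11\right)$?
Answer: $2713$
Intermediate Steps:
$y = 2$ ($y = 2 \cdot 1 = 2$)
$\left(27 - 9 y\right) + 2704 = \left(27 - 18\right) + 2704 = 9 + 2704 = 2713$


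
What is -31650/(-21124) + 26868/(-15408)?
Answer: -1664509/6780804 ≈ -0.24547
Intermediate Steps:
-31650/(-21124) + 26868/(-15408) = -31650*(-1/21124) + 26868*(-1/15408) = 15825/10562 - 2239/1284 = -1664509/6780804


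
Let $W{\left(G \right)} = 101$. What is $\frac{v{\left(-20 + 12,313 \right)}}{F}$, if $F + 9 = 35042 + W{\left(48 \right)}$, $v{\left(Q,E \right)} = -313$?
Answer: $- \frac{313}{35134} \approx -0.0089087$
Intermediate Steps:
$F = 35134$ ($F = -9 + \left(35042 + 101\right) = -9 + 35143 = 35134$)
$\frac{v{\left(-20 + 12,313 \right)}}{F} = - \frac{313}{35134}$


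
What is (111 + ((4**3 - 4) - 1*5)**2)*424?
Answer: 1329664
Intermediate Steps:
(111 + ((4**3 - 4) - 1*5)**2)*424 = (111 + ((64 - 4) - 5)**2)*424 = (111 + (60 - 5)**2)*424 = (111 + 55**2)*424 = (111 + 3025)*424 = 3136*424 = 1329664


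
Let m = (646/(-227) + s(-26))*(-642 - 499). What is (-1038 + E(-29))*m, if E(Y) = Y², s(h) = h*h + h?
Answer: 33020640408/227 ≈ 1.4547e+8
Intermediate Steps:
s(h) = h + h² (s(h) = h² + h = h + h²)
m = -167617464/227 (m = (646/(-227) - 26*(1 - 26))*(-642 - 499) = (646*(-1/227) - 26*(-25))*(-1141) = (-646/227 + 650)*(-1141) = (146904/227)*(-1141) = -167617464/227 ≈ -7.3840e+5)
(-1038 + E(-29))*m = (-1038 + (-29)²)*(-167617464/227) = (-1038 + 841)*(-167617464/227) = -197*(-167617464/227) = 33020640408/227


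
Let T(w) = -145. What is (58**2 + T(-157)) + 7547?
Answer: 10766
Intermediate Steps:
(58**2 + T(-157)) + 7547 = (58**2 - 145) + 7547 = (3364 - 145) + 7547 = 3219 + 7547 = 10766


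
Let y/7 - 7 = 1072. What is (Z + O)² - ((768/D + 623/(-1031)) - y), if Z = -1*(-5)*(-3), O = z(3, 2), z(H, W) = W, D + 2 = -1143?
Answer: 9117287533/1180495 ≈ 7723.3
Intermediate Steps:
D = -1145 (D = -2 - 1143 = -1145)
O = 2
y = 7553 (y = 49 + 7*1072 = 49 + 7504 = 7553)
Z = -15 (Z = 5*(-3) = -15)
(Z + O)² - ((768/D + 623/(-1031)) - y) = (-15 + 2)² - ((768/(-1145) + 623/(-1031)) - 1*7553) = (-13)² - ((768*(-1/1145) + 623*(-1/1031)) - 7553) = 169 - ((-768/1145 - 623/1031) - 7553) = 169 - (-1505143/1180495 - 7553) = 169 - 1*(-8917783878/1180495) = 169 + 8917783878/1180495 = 9117287533/1180495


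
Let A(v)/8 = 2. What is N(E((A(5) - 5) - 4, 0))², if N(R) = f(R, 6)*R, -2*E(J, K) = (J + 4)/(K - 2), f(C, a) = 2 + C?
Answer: 43681/256 ≈ 170.63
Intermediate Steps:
A(v) = 16 (A(v) = 8*2 = 16)
E(J, K) = -(4 + J)/(2*(-2 + K)) (E(J, K) = -(J + 4)/(2*(K - 2)) = -(4 + J)/(2*(-2 + K)))
N(R) = R*(2 + R) (N(R) = (2 + R)*R = R*(2 + R))
N(E((A(5) - 5) - 4, 0))² = (((-4 - ((16 - 5) - 4))/(2*(-2 + 0)))*(2 + (-4 - ((16 - 5) - 4))/(2*(-2 + 0))))² = (((½)*(-4 - (11 - 4))/(-2))*(2 + (½)*(-4 - (11 - 4))/(-2)))² = (((½)*(-½)*(-4 - 1*7))*(2 + (½)*(-½)*(-4 - 1*7)))² = (((½)*(-½)*(-4 - 7))*(2 + (½)*(-½)*(-4 - 7)))² = (((½)*(-½)*(-11))*(2 + (½)*(-½)*(-11)))² = (11*(2 + 11/4)/4)² = ((11/4)*(19/4))² = (209/16)² = 43681/256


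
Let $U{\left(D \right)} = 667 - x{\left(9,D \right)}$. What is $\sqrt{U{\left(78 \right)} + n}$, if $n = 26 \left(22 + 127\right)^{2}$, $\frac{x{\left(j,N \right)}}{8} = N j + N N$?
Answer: $\sqrt{523605} \approx 723.61$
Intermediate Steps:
$x{\left(j,N \right)} = 8 N^{2} + 8 N j$ ($x{\left(j,N \right)} = 8 \left(N j + N N\right) = 8 \left(N j + N^{2}\right) = 8 \left(N^{2} + N j\right) = 8 N^{2} + 8 N j$)
$n = 577226$ ($n = 26 \cdot 149^{2} = 26 \cdot 22201 = 577226$)
$U{\left(D \right)} = 667 - 8 D \left(9 + D\right)$ ($U{\left(D \right)} = 667 - 8 D \left(D + 9\right) = 667 - 8 D \left(9 + D\right)$)
$\sqrt{U{\left(78 \right)} + n} = \sqrt{\left(667 - 624 \left(9 + 78\right)\right) + 577226} = \sqrt{\left(667 - 624 \cdot 87\right) + 577226} = \sqrt{\left(667 - 54288\right) + 577226} = \sqrt{-53621 + 577226} = \sqrt{523605}$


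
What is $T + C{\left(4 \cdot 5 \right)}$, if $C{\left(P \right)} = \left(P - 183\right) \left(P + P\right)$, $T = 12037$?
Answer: $5517$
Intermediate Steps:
$C{\left(P \right)} = 2 P \left(-183 + P\right)$ ($C{\left(P \right)} = \left(-183 + P\right) 2 P = 2 P \left(-183 + P\right)$)
$T + C{\left(4 \cdot 5 \right)} = 12037 + 2 \cdot 4 \cdot 5 \left(-183 + 4 \cdot 5\right) = 12037 + 2 \cdot 20 \left(-183 + 20\right) = 12037 + 2 \cdot 20 \left(-163\right) = 12037 - 6520 = 5517$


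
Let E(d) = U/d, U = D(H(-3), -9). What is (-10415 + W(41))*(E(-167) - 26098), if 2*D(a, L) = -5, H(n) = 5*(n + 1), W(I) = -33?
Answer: 45536181848/167 ≈ 2.7267e+8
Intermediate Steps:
H(n) = 5 + 5*n (H(n) = 5*(1 + n) = 5 + 5*n)
D(a, L) = -5/2 (D(a, L) = (½)*(-5) = -5/2)
U = -5/2 ≈ -2.5000
E(d) = -5/(2*d)
(-10415 + W(41))*(E(-167) - 26098) = (-10415 - 33)*(-5/2/(-167) - 26098) = -10448*(-5/2*(-1/167) - 26098) = -10448*(5/334 - 26098) = -10448*(-8716727/334) = 45536181848/167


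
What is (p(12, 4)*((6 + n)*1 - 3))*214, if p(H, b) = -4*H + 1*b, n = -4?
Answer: 9416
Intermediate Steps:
p(H, b) = b - 4*H (p(H, b) = -4*H + b = b - 4*H)
(p(12, 4)*((6 + n)*1 - 3))*214 = ((4 - 4*12)*((6 - 4)*1 - 3))*214 = ((4 - 48)*(2*1 - 3))*214 = -44*(2 - 3)*214 = -44*(-1)*214 = 44*214 = 9416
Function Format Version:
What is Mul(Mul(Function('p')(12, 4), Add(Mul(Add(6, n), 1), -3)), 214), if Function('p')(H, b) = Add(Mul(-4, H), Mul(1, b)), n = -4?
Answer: 9416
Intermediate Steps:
Function('p')(H, b) = Add(b, Mul(-4, H)) (Function('p')(H, b) = Add(Mul(-4, H), b) = Add(b, Mul(-4, H)))
Mul(Mul(Function('p')(12, 4), Add(Mul(Add(6, n), 1), -3)), 214) = Mul(Mul(Add(4, Mul(-4, 12)), Add(Mul(Add(6, -4), 1), -3)), 214) = Mul(Mul(Add(4, -48), Add(Mul(2, 1), -3)), 214) = Mul(Mul(-44, Add(2, -3)), 214) = Mul(Mul(-44, -1), 214) = Mul(44, 214) = 9416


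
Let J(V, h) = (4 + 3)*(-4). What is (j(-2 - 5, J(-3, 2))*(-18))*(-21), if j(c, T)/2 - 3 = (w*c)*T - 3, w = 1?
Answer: 148176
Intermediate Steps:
J(V, h) = -28 (J(V, h) = 7*(-4) = -28)
j(c, T) = 2*T*c (j(c, T) = 6 + 2*((1*c)*T - 3) = 6 + 2*(c*T - 3) = 6 + 2*(T*c - 3) = 6 + 2*(-3 + T*c) = 6 + (-6 + 2*T*c) = 2*T*c)
(j(-2 - 5, J(-3, 2))*(-18))*(-21) = ((2*(-28)*(-2 - 5))*(-18))*(-21) = ((2*(-28)*(-7))*(-18))*(-21) = (392*(-18))*(-21) = -7056*(-21) = 148176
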